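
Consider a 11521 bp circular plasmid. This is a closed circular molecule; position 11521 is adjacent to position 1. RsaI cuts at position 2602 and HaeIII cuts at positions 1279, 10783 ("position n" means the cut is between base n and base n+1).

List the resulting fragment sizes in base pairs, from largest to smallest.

Combined cut positions (sorted): 1279, 2602, 10783.
Circular molecule, 3 cuts → 3 fragments:
  2602 − 1279 = 1323 bp
  10783 − 2602 = 8181 bp
  wrap: 11521 − 10783 + 1279 = 2017 bp
Sorted largest to smallest: 8181, 2017, 1323 bp.

8181, 2017, 1323 bp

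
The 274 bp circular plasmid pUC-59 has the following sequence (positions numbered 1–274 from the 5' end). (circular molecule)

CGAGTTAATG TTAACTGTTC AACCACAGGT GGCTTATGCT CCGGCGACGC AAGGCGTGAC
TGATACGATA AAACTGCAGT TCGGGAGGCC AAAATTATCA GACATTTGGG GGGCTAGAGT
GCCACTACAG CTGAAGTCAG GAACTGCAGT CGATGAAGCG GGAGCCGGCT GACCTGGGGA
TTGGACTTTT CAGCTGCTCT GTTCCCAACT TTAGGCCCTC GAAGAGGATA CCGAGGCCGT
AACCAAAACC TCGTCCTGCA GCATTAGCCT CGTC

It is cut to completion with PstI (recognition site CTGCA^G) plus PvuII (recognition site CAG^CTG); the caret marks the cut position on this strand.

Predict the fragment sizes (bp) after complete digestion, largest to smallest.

PstI sites (CTGCAG) start at positions 74, 144, 256.
PstI cuts after base 5 of each site (before the last base), so after positions 78, 148, 260.
PvuII sites (CAGCTG) start at positions 128, 191.
PvuII cuts after base 3 of each site, so after positions 130, 193.
Combined cut positions: 78, 130, 148, 193, 260.
Circular molecule, 5 cuts → 5 fragments:
  79–130 → 52 bp
  131–148 → 18 bp
  149–193 → 45 bp
  194–260 → 67 bp
  261–274 then 1–78 → 14 + 78 = 92 bp
Sorted largest to smallest: 92, 67, 52, 45, 18 bp.

92, 67, 52, 45, 18 bp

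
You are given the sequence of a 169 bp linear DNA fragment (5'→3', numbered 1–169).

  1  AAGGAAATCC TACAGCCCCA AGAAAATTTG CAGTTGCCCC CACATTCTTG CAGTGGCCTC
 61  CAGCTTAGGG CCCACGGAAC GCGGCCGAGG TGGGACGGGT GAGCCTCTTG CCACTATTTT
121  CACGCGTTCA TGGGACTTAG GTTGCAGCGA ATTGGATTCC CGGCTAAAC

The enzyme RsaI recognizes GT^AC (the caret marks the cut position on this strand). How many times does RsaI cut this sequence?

No occurrence of GTAC is present in the sequence.
RsaI does not cut: 0 sites.

0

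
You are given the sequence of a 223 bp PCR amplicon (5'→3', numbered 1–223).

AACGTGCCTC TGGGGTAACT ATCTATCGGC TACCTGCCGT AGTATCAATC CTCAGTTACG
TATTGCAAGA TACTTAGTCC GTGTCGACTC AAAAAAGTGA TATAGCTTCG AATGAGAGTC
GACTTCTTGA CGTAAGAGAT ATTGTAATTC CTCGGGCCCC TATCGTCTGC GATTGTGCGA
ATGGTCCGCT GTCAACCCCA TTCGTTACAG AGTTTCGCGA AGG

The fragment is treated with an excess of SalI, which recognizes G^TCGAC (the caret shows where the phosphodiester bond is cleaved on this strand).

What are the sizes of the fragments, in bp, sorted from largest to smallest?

SalI sites (GTCGAC) start at positions 83, 118.
SalI cuts after the first base of each site, so after positions 83, 118.
Linear molecule, 2 cuts → 3 fragments:
  1–83 → 83 bp
  84–118 → 35 bp
  119–223 → 105 bp
Sorted largest to smallest: 105, 83, 35 bp.

105, 83, 35 bp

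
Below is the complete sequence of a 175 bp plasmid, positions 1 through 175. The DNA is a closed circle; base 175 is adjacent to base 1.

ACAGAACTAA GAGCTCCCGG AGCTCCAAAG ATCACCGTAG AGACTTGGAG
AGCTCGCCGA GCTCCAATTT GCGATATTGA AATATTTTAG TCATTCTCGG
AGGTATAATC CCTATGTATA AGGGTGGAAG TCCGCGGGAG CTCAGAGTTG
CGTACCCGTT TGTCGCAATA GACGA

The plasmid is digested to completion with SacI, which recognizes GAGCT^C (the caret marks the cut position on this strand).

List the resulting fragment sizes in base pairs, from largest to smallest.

79, 48, 30, 9, 9 bp

SacI sites (GAGCTC) start at positions 11, 20, 50, 59, 138.
SacI cuts after base 5 of each site (before the last base), so after positions 15, 24, 54, 63, 142.
Circular molecule, 5 cuts → 5 fragments:
  16–24 → 9 bp
  25–54 → 30 bp
  55–63 → 9 bp
  64–142 → 79 bp
  143–175 then 1–15 → 33 + 15 = 48 bp
Sorted largest to smallest: 79, 48, 30, 9, 9 bp.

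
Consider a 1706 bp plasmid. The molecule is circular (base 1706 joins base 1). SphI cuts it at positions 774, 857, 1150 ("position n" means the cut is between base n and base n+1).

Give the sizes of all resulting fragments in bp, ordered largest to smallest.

Circular molecule, 3 cuts → 3 fragments:
  857 − 774 = 83 bp
  1150 − 857 = 293 bp
  wrap: 1706 − 1150 + 774 = 1330 bp
Sorted largest to smallest: 1330, 293, 83 bp.

1330, 293, 83 bp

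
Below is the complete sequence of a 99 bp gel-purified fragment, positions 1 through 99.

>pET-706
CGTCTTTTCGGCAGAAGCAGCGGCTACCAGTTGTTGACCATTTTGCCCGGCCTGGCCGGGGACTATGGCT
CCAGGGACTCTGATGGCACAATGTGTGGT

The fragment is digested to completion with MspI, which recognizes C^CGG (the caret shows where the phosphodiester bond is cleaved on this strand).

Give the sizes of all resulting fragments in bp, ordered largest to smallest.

47, 43, 9 bp

MspI sites (CCGG) start at positions 47, 56.
MspI cuts after the first base of each site, so after positions 47, 56.
Linear molecule, 2 cuts → 3 fragments:
  1–47 → 47 bp
  48–56 → 9 bp
  57–99 → 43 bp
Sorted largest to smallest: 47, 43, 9 bp.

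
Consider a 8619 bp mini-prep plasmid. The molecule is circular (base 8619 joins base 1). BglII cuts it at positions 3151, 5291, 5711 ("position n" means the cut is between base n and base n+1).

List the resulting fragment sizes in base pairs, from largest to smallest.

6059, 2140, 420 bp

Circular molecule, 3 cuts → 3 fragments:
  5291 − 3151 = 2140 bp
  5711 − 5291 = 420 bp
  wrap: 8619 − 5711 + 3151 = 6059 bp
Sorted largest to smallest: 6059, 2140, 420 bp.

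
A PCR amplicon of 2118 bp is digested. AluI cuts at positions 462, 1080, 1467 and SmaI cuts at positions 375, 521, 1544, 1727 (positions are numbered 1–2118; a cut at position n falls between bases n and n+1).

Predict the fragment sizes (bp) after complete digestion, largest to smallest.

559, 391, 387, 375, 183, 87, 77, 59 bp

Combined cut positions (sorted): 375, 462, 521, 1080, 1467, 1544, 1727.
Linear molecule, 7 cuts → 8 fragments:
  375 − 0 = 375 bp
  462 − 375 = 87 bp
  521 − 462 = 59 bp
  1080 − 521 = 559 bp
  1467 − 1080 = 387 bp
  1544 − 1467 = 77 bp
  1727 − 1544 = 183 bp
  2118 − 1727 = 391 bp
Sorted largest to smallest: 559, 391, 387, 375, 183, 87, 77, 59 bp.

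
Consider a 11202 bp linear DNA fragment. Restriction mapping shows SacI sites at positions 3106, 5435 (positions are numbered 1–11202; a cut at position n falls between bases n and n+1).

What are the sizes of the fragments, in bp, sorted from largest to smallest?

Linear molecule, 2 cuts → 3 fragments:
  3106 − 0 = 3106 bp
  5435 − 3106 = 2329 bp
  11202 − 5435 = 5767 bp
Sorted largest to smallest: 5767, 3106, 2329 bp.

5767, 3106, 2329 bp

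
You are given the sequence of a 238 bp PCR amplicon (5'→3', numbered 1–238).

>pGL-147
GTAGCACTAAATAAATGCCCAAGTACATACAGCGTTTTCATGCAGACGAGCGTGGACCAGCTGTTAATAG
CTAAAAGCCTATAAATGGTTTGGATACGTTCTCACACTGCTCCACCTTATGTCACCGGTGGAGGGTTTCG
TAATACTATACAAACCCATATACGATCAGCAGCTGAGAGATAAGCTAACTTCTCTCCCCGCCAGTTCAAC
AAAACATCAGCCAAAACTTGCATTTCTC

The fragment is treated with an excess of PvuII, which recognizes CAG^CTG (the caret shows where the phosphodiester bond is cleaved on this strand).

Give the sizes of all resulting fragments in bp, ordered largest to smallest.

112, 66, 60 bp

PvuII sites (CAGCTG) start at positions 58, 170.
PvuII cuts after base 3 of each site, so after positions 60, 172.
Linear molecule, 2 cuts → 3 fragments:
  1–60 → 60 bp
  61–172 → 112 bp
  173–238 → 66 bp
Sorted largest to smallest: 112, 66, 60 bp.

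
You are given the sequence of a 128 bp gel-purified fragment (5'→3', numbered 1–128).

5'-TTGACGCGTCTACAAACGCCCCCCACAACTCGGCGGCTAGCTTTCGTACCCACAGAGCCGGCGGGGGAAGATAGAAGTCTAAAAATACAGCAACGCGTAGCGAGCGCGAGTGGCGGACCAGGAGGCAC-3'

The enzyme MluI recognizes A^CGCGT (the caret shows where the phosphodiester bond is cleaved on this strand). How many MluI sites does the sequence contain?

ACGCGT occurs starting at positions 4, 93.
MluI cuts at 2 sites.

2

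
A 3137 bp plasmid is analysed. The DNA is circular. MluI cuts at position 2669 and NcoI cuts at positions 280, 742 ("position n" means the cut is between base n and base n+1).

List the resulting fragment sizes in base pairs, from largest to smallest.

Combined cut positions (sorted): 280, 742, 2669.
Circular molecule, 3 cuts → 3 fragments:
  742 − 280 = 462 bp
  2669 − 742 = 1927 bp
  wrap: 3137 − 2669 + 280 = 748 bp
Sorted largest to smallest: 1927, 748, 462 bp.

1927, 748, 462 bp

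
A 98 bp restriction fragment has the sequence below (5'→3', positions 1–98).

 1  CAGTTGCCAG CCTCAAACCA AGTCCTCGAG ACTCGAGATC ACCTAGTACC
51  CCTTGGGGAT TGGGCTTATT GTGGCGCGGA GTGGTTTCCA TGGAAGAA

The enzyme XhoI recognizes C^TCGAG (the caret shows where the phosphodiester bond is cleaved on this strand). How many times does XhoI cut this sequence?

2

CTCGAG occurs starting at positions 25, 32.
XhoI cuts at 2 sites.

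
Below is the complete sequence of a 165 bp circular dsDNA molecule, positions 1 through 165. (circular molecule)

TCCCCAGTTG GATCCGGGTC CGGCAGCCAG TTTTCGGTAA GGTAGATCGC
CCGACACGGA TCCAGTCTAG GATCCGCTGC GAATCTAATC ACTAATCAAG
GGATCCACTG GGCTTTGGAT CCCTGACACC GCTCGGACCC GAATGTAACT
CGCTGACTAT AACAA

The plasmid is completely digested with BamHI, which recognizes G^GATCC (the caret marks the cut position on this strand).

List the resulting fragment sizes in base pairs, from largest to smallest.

58, 48, 31, 16, 12 bp

BamHI sites (GGATCC) start at positions 10, 58, 70, 101, 117.
BamHI cuts after the first base of each site, so after positions 10, 58, 70, 101, 117.
Circular molecule, 5 cuts → 5 fragments:
  11–58 → 48 bp
  59–70 → 12 bp
  71–101 → 31 bp
  102–117 → 16 bp
  118–165 then 1–10 → 48 + 10 = 58 bp
Sorted largest to smallest: 58, 48, 31, 16, 12 bp.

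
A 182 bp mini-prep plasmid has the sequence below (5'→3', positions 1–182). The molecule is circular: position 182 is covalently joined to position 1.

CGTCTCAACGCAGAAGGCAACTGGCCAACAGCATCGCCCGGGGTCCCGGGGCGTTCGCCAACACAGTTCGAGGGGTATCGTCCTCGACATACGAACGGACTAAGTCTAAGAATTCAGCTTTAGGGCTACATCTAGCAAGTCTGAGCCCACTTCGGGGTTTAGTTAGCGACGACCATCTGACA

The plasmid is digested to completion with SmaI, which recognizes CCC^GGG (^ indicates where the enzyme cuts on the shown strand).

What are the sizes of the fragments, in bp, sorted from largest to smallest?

174, 8 bp

SmaI sites (CCCGGG) start at positions 37, 45.
SmaI cuts after base 3 of each site, so after positions 39, 47.
Circular molecule, 2 cuts → 2 fragments:
  40–47 → 8 bp
  48–182 then 1–39 → 135 + 39 = 174 bp
Sorted largest to smallest: 174, 8 bp.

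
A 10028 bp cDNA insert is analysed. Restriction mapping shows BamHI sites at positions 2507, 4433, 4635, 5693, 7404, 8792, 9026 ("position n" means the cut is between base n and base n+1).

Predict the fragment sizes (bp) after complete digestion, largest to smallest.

Linear molecule, 7 cuts → 8 fragments:
  2507 − 0 = 2507 bp
  4433 − 2507 = 1926 bp
  4635 − 4433 = 202 bp
  5693 − 4635 = 1058 bp
  7404 − 5693 = 1711 bp
  8792 − 7404 = 1388 bp
  9026 − 8792 = 234 bp
  10028 − 9026 = 1002 bp
Sorted largest to smallest: 2507, 1926, 1711, 1388, 1058, 1002, 234, 202 bp.

2507, 1926, 1711, 1388, 1058, 1002, 234, 202 bp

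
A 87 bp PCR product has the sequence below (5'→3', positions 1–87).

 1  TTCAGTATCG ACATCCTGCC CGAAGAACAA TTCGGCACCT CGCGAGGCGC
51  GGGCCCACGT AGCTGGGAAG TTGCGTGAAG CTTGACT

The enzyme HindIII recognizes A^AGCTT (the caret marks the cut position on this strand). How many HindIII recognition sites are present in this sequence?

1

AAGCTT occurs starting at position 78.
HindIII cuts at 1 site.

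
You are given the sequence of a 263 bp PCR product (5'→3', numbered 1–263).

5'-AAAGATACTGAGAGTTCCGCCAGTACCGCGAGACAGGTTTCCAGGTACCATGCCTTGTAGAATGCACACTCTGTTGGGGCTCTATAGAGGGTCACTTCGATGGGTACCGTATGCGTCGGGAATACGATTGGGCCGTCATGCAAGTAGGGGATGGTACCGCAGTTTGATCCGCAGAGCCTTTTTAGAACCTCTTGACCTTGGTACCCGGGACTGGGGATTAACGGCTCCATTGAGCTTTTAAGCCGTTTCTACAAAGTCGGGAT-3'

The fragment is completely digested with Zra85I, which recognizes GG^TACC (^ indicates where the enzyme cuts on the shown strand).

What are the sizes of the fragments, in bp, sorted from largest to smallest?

62, 59, 50, 47, 45 bp

Zra85I sites (GGTACC) start at positions 44, 103, 153, 200.
Zra85I cuts after base 2 of each site, so after positions 45, 104, 154, 201.
Linear molecule, 4 cuts → 5 fragments:
  1–45 → 45 bp
  46–104 → 59 bp
  105–154 → 50 bp
  155–201 → 47 bp
  202–263 → 62 bp
Sorted largest to smallest: 62, 59, 50, 47, 45 bp.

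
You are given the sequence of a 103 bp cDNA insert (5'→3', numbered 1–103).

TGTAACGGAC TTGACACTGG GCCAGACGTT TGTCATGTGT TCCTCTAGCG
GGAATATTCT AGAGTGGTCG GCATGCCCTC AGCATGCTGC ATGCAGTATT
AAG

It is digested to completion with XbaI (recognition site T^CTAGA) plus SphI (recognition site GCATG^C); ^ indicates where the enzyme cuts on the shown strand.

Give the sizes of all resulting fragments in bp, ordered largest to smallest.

The XbaI site (TCTAGA) starts at position 58.
XbaI cuts after the first base of each site, so after position 58.
SphI sites (GCATGC) start at positions 71, 82, 89.
SphI cuts after base 5 of each site (before the last base), so after positions 75, 86, 93.
Combined cut positions: 58, 75, 86, 93.
Linear molecule, 4 cuts → 5 fragments:
  1–58 → 58 bp
  59–75 → 17 bp
  76–86 → 11 bp
  87–93 → 7 bp
  94–103 → 10 bp
Sorted largest to smallest: 58, 17, 11, 10, 7 bp.

58, 17, 11, 10, 7 bp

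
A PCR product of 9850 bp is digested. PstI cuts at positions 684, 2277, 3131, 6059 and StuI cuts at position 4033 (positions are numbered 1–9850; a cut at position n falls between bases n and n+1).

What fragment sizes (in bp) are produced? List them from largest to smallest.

Combined cut positions (sorted): 684, 2277, 3131, 4033, 6059.
Linear molecule, 5 cuts → 6 fragments:
  684 − 0 = 684 bp
  2277 − 684 = 1593 bp
  3131 − 2277 = 854 bp
  4033 − 3131 = 902 bp
  6059 − 4033 = 2026 bp
  9850 − 6059 = 3791 bp
Sorted largest to smallest: 3791, 2026, 1593, 902, 854, 684 bp.

3791, 2026, 1593, 902, 854, 684 bp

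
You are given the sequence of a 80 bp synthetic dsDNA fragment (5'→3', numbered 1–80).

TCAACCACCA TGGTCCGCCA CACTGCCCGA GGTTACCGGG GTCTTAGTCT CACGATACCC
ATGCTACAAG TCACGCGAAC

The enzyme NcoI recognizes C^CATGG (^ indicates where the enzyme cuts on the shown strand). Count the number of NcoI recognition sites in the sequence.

CCATGG occurs starting at position 8.
NcoI cuts at 1 site.

1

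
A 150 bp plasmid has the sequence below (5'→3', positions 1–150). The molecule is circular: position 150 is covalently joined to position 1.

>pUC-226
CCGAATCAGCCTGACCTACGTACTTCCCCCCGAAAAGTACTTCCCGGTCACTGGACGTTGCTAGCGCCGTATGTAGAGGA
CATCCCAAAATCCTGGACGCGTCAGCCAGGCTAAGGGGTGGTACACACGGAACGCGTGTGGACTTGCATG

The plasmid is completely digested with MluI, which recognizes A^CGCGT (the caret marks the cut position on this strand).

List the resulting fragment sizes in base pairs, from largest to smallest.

MluI sites (ACGCGT) start at positions 97, 132.
MluI cuts after the first base of each site, so after positions 97, 132.
Circular molecule, 2 cuts → 2 fragments:
  98–132 → 35 bp
  133–150 then 1–97 → 18 + 97 = 115 bp
Sorted largest to smallest: 115, 35 bp.

115, 35 bp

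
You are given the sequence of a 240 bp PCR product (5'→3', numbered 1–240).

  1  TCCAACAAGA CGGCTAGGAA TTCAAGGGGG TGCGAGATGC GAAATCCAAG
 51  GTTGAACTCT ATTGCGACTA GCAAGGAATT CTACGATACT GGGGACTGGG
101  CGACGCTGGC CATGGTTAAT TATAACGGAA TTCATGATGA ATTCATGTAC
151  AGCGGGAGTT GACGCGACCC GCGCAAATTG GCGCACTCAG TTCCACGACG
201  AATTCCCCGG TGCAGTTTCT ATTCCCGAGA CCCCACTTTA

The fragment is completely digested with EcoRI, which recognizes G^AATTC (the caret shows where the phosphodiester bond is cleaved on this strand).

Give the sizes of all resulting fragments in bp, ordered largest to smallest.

61, 58, 52, 40, 18, 11 bp

EcoRI sites (GAATTC) start at positions 18, 76, 128, 139, 200.
EcoRI cuts after the first base of each site, so after positions 18, 76, 128, 139, 200.
Linear molecule, 5 cuts → 6 fragments:
  1–18 → 18 bp
  19–76 → 58 bp
  77–128 → 52 bp
  129–139 → 11 bp
  140–200 → 61 bp
  201–240 → 40 bp
Sorted largest to smallest: 61, 58, 52, 40, 18, 11 bp.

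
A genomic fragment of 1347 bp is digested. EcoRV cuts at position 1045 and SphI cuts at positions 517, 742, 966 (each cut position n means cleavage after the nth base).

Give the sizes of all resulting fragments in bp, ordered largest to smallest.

517, 302, 225, 224, 79 bp

Combined cut positions (sorted): 517, 742, 966, 1045.
Linear molecule, 4 cuts → 5 fragments:
  517 − 0 = 517 bp
  742 − 517 = 225 bp
  966 − 742 = 224 bp
  1045 − 966 = 79 bp
  1347 − 1045 = 302 bp
Sorted largest to smallest: 517, 302, 225, 224, 79 bp.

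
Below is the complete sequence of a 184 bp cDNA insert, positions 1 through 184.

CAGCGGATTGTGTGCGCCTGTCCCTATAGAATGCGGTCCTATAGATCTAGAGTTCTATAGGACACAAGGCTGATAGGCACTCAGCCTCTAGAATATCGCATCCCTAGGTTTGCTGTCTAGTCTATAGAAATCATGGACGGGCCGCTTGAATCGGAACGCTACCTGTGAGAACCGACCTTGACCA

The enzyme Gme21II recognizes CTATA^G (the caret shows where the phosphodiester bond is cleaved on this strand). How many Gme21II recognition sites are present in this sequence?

CTATAG occurs starting at positions 24, 39, 55, 122.
Gme21II cuts at 4 sites.

4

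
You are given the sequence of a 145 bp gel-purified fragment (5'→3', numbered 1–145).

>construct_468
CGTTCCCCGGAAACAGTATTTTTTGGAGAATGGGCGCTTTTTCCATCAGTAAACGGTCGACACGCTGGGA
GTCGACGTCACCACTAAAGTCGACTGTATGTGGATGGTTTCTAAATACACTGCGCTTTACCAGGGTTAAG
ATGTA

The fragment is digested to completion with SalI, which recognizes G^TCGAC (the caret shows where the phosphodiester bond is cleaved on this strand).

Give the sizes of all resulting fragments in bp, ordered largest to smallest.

SalI sites (GTCGAC) start at positions 56, 71, 89.
SalI cuts after the first base of each site, so after positions 56, 71, 89.
Linear molecule, 3 cuts → 4 fragments:
  1–56 → 56 bp
  57–71 → 15 bp
  72–89 → 18 bp
  90–145 → 56 bp
Sorted largest to smallest: 56, 56, 18, 15 bp.

56, 56, 18, 15 bp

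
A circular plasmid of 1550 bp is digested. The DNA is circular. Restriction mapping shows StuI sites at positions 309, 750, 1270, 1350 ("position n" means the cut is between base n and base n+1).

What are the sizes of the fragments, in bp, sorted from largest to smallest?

520, 509, 441, 80 bp

Circular molecule, 4 cuts → 4 fragments:
  750 − 309 = 441 bp
  1270 − 750 = 520 bp
  1350 − 1270 = 80 bp
  wrap: 1550 − 1350 + 309 = 509 bp
Sorted largest to smallest: 520, 509, 441, 80 bp.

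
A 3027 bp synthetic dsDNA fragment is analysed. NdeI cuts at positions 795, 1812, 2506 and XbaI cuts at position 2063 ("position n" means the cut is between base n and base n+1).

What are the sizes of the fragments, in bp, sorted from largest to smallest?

1017, 795, 521, 443, 251 bp

Combined cut positions (sorted): 795, 1812, 2063, 2506.
Linear molecule, 4 cuts → 5 fragments:
  795 − 0 = 795 bp
  1812 − 795 = 1017 bp
  2063 − 1812 = 251 bp
  2506 − 2063 = 443 bp
  3027 − 2506 = 521 bp
Sorted largest to smallest: 1017, 795, 521, 443, 251 bp.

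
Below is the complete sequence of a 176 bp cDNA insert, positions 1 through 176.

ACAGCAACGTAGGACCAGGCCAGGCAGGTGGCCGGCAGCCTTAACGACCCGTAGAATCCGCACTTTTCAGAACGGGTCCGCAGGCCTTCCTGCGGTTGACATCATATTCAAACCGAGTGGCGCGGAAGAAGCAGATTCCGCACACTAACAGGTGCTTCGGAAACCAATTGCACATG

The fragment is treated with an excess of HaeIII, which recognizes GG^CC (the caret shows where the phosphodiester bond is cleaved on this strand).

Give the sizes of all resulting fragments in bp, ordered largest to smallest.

HaeIII sites (GGCC) start at positions 18, 30, 83.
HaeIII cuts after base 2 of each site, so after positions 19, 31, 84.
Linear molecule, 3 cuts → 4 fragments:
  1–19 → 19 bp
  20–31 → 12 bp
  32–84 → 53 bp
  85–176 → 92 bp
Sorted largest to smallest: 92, 53, 19, 12 bp.

92, 53, 19, 12 bp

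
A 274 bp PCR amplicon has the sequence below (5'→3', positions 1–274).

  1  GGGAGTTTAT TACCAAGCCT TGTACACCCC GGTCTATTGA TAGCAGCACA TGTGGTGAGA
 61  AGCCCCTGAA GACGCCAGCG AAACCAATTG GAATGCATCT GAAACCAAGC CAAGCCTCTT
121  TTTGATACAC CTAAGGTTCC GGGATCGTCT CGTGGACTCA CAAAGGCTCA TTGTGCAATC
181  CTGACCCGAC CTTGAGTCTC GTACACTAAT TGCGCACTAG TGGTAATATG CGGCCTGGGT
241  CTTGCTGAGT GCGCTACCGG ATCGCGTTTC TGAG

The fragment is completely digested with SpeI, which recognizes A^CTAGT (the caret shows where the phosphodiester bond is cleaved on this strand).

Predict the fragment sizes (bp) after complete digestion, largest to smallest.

216, 58 bp

The SpeI site (ACTAGT) starts at position 216.
SpeI cuts after the first base of each site, so after position 216.
Linear molecule, 1 cut → 2 fragments:
  1–216 → 216 bp
  217–274 → 58 bp
Sorted largest to smallest: 216, 58 bp.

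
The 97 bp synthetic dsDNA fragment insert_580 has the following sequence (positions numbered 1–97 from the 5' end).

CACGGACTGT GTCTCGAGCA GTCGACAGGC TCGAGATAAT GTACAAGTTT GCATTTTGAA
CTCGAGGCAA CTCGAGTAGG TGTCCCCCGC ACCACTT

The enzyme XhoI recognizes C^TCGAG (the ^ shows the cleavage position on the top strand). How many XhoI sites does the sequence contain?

CTCGAG occurs starting at positions 13, 30, 61, 71.
XhoI cuts at 4 sites.

4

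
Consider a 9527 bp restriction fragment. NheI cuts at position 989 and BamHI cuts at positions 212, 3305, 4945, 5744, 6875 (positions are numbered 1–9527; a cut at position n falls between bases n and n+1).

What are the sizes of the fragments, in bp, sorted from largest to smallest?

Combined cut positions (sorted): 212, 989, 3305, 4945, 5744, 6875.
Linear molecule, 6 cuts → 7 fragments:
  212 − 0 = 212 bp
  989 − 212 = 777 bp
  3305 − 989 = 2316 bp
  4945 − 3305 = 1640 bp
  5744 − 4945 = 799 bp
  6875 − 5744 = 1131 bp
  9527 − 6875 = 2652 bp
Sorted largest to smallest: 2652, 2316, 1640, 1131, 799, 777, 212 bp.

2652, 2316, 1640, 1131, 799, 777, 212 bp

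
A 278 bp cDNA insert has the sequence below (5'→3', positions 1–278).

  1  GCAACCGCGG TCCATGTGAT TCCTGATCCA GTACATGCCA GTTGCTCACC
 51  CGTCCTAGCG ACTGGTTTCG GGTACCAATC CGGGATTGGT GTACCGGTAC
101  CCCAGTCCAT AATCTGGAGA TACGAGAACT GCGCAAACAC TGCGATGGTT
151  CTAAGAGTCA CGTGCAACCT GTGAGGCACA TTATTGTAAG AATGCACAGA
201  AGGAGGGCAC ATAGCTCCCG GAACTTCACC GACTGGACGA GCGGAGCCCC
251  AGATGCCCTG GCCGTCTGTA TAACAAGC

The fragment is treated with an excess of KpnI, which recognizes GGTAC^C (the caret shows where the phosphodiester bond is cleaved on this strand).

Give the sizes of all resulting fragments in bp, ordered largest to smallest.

178, 75, 25 bp

KpnI sites (GGTACC) start at positions 71, 96.
KpnI cuts after base 5 of each site (before the last base), so after positions 75, 100.
Linear molecule, 2 cuts → 3 fragments:
  1–75 → 75 bp
  76–100 → 25 bp
  101–278 → 178 bp
Sorted largest to smallest: 178, 75, 25 bp.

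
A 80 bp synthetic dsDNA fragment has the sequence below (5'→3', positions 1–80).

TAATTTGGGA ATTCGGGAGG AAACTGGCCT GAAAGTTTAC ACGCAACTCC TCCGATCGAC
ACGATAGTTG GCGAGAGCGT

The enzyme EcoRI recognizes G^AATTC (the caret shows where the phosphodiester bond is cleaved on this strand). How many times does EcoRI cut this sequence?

1

GAATTC occurs starting at position 9.
EcoRI cuts at 1 site.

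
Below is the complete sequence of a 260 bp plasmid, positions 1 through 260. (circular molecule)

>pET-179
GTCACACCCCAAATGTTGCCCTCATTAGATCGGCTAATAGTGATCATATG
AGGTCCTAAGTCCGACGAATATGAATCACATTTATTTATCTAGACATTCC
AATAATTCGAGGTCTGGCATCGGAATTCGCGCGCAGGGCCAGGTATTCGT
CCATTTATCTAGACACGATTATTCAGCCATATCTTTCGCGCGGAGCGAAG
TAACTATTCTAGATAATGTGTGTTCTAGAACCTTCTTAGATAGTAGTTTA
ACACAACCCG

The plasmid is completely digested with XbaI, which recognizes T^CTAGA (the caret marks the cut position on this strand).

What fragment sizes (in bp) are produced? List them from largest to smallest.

125, 69, 50, 16 bp

XbaI sites (TCTAGA) start at positions 89, 158, 208, 224.
XbaI cuts after the first base of each site, so after positions 89, 158, 208, 224.
Circular molecule, 4 cuts → 4 fragments:
  90–158 → 69 bp
  159–208 → 50 bp
  209–224 → 16 bp
  225–260 then 1–89 → 36 + 89 = 125 bp
Sorted largest to smallest: 125, 69, 50, 16 bp.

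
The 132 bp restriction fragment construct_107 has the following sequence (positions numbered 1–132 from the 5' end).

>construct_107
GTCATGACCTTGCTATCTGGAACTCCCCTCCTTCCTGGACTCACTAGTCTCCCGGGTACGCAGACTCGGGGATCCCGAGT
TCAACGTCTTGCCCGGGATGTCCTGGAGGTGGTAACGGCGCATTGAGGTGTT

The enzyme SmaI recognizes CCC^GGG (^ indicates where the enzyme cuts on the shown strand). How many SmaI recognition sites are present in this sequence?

2

CCCGGG occurs starting at positions 51, 92.
SmaI cuts at 2 sites.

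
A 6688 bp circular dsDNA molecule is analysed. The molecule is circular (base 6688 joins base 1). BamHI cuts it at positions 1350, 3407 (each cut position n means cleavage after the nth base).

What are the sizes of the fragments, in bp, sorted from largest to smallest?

4631, 2057 bp

Circular molecule, 2 cuts → 2 fragments:
  3407 − 1350 = 2057 bp
  wrap: 6688 − 3407 + 1350 = 4631 bp
Sorted largest to smallest: 4631, 2057 bp.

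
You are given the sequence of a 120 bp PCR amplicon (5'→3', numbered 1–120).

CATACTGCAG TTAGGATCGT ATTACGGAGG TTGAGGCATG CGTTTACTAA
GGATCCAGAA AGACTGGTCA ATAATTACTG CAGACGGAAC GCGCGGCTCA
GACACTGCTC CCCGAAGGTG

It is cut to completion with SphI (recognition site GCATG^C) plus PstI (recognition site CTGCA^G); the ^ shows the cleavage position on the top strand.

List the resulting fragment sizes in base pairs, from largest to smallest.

42, 38, 31, 9 bp

The SphI site (GCATGC) starts at position 36.
SphI cuts after base 5 of each site (before the last base), so after position 40.
PstI sites (CTGCAG) start at positions 5, 78.
PstI cuts after base 5 of each site (before the last base), so after positions 9, 82.
Combined cut positions: 9, 40, 82.
Linear molecule, 3 cuts → 4 fragments:
  1–9 → 9 bp
  10–40 → 31 bp
  41–82 → 42 bp
  83–120 → 38 bp
Sorted largest to smallest: 42, 38, 31, 9 bp.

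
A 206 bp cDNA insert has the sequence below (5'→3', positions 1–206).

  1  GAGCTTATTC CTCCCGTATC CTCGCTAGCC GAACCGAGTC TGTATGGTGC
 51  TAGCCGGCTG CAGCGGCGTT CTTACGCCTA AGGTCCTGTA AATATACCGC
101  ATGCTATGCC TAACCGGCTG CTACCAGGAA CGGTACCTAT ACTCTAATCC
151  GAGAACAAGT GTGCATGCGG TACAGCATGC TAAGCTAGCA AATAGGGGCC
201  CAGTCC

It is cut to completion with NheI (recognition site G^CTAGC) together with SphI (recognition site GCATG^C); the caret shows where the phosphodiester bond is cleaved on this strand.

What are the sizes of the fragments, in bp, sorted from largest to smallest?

NheI sites (GCTAGC) start at positions 24, 49, 184.
NheI cuts after the first base of each site, so after positions 24, 49, 184.
SphI sites (GCATGC) start at positions 99, 163, 175.
SphI cuts after base 5 of each site (before the last base), so after positions 103, 167, 179.
Combined cut positions: 24, 49, 103, 167, 179, 184.
Linear molecule, 6 cuts → 7 fragments:
  1–24 → 24 bp
  25–49 → 25 bp
  50–103 → 54 bp
  104–167 → 64 bp
  168–179 → 12 bp
  180–184 → 5 bp
  185–206 → 22 bp
Sorted largest to smallest: 64, 54, 25, 24, 22, 12, 5 bp.

64, 54, 25, 24, 22, 12, 5 bp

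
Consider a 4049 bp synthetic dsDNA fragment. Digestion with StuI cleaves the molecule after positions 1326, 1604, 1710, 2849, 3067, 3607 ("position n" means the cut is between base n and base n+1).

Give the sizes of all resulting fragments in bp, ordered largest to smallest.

Linear molecule, 6 cuts → 7 fragments:
  1326 − 0 = 1326 bp
  1604 − 1326 = 278 bp
  1710 − 1604 = 106 bp
  2849 − 1710 = 1139 bp
  3067 − 2849 = 218 bp
  3607 − 3067 = 540 bp
  4049 − 3607 = 442 bp
Sorted largest to smallest: 1326, 1139, 540, 442, 278, 218, 106 bp.

1326, 1139, 540, 442, 278, 218, 106 bp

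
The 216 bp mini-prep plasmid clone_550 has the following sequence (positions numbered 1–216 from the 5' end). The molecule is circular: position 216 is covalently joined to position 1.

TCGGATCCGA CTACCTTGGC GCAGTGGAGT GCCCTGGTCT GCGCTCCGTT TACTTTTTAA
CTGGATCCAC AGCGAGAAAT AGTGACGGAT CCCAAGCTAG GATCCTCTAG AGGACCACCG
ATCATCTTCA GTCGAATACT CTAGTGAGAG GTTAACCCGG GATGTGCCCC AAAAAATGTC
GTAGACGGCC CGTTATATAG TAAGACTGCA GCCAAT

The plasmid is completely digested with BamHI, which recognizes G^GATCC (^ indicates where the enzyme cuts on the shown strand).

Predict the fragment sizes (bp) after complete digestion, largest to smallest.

119, 60, 24, 13 bp

BamHI sites (GGATCC) start at positions 3, 63, 87, 100.
BamHI cuts after the first base of each site, so after positions 3, 63, 87, 100.
Circular molecule, 4 cuts → 4 fragments:
  4–63 → 60 bp
  64–87 → 24 bp
  88–100 → 13 bp
  101–216 then 1–3 → 116 + 3 = 119 bp
Sorted largest to smallest: 119, 60, 24, 13 bp.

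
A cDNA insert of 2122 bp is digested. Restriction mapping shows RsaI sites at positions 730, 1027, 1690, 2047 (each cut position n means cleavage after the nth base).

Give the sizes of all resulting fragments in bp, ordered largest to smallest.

Linear molecule, 4 cuts → 5 fragments:
  730 − 0 = 730 bp
  1027 − 730 = 297 bp
  1690 − 1027 = 663 bp
  2047 − 1690 = 357 bp
  2122 − 2047 = 75 bp
Sorted largest to smallest: 730, 663, 357, 297, 75 bp.

730, 663, 357, 297, 75 bp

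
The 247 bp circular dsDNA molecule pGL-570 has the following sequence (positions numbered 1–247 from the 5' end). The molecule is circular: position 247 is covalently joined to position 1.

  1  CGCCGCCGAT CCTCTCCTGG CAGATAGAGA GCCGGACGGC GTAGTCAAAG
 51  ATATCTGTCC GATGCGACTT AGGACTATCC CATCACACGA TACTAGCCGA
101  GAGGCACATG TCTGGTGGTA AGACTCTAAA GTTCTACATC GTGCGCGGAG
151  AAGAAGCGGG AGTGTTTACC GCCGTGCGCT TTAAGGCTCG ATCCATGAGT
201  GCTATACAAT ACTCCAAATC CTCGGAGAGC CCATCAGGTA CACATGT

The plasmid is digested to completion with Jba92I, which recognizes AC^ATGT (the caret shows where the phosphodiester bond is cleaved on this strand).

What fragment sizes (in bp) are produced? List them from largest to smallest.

Jba92I sites (ACATGT) start at positions 106, 242.
Jba92I cuts after base 2 of each site, so after positions 107, 243.
Circular molecule, 2 cuts → 2 fragments:
  108–243 → 136 bp
  244–247 then 1–107 → 4 + 107 = 111 bp
Sorted largest to smallest: 136, 111 bp.

136, 111 bp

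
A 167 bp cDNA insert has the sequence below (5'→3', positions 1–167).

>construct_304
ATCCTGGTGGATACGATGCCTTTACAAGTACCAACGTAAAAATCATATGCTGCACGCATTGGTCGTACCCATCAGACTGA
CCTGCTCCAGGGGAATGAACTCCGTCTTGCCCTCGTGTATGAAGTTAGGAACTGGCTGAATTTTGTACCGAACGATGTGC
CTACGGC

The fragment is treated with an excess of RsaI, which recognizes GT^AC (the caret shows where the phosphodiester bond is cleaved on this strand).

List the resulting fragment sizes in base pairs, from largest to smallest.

80, 37, 29, 21 bp

RsaI sites (GTAC) start at positions 28, 65, 145.
RsaI cuts after base 2 of each site, so after positions 29, 66, 146.
Linear molecule, 3 cuts → 4 fragments:
  1–29 → 29 bp
  30–66 → 37 bp
  67–146 → 80 bp
  147–167 → 21 bp
Sorted largest to smallest: 80, 37, 29, 21 bp.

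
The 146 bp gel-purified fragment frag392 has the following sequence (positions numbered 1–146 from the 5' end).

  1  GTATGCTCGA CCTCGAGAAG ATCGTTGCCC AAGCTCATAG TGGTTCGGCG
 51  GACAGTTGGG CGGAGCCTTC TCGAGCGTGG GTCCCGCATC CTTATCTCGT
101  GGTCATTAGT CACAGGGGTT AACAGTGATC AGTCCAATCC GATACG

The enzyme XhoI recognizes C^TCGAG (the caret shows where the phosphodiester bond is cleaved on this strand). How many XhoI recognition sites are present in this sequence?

CTCGAG occurs starting at positions 12, 70.
XhoI cuts at 2 sites.

2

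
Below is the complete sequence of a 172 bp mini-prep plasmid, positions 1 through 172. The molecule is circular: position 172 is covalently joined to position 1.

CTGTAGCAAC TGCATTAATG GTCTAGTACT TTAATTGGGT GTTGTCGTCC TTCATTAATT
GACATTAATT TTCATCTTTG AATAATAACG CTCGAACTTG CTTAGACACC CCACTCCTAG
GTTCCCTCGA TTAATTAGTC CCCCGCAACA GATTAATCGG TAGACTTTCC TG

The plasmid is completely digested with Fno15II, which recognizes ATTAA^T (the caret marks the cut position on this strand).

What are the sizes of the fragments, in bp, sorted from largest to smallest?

Fno15II sites (ATTAAT) start at positions 14, 54, 64, 130, 152.
Fno15II cuts after base 5 of each site (before the last base), so after positions 18, 58, 68, 134, 156.
Circular molecule, 5 cuts → 5 fragments:
  19–58 → 40 bp
  59–68 → 10 bp
  69–134 → 66 bp
  135–156 → 22 bp
  157–172 then 1–18 → 16 + 18 = 34 bp
Sorted largest to smallest: 66, 40, 34, 22, 10 bp.

66, 40, 34, 22, 10 bp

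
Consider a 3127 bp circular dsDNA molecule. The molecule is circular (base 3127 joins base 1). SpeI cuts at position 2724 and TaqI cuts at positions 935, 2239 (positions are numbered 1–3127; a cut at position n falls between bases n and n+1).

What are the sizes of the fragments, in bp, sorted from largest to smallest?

Combined cut positions (sorted): 935, 2239, 2724.
Circular molecule, 3 cuts → 3 fragments:
  2239 − 935 = 1304 bp
  2724 − 2239 = 485 bp
  wrap: 3127 − 2724 + 935 = 1338 bp
Sorted largest to smallest: 1338, 1304, 485 bp.

1338, 1304, 485 bp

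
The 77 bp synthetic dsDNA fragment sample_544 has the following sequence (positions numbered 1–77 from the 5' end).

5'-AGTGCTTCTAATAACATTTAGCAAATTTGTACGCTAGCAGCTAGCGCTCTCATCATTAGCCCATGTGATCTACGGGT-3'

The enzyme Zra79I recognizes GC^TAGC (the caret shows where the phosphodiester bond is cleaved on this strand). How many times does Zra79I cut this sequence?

2

GCTAGC occurs starting at positions 33, 40.
Zra79I cuts at 2 sites.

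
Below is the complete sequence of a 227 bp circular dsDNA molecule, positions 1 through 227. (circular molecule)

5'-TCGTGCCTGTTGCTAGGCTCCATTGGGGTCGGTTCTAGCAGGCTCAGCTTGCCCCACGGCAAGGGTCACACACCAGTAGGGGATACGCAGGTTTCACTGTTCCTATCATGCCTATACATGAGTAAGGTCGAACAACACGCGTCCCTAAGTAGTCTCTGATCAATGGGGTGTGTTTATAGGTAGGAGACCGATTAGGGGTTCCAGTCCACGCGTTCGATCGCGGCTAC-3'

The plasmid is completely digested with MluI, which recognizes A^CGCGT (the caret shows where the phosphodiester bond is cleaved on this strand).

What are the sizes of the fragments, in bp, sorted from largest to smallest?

156, 71 bp

MluI sites (ACGCGT) start at positions 137, 208.
MluI cuts after the first base of each site, so after positions 137, 208.
Circular molecule, 2 cuts → 2 fragments:
  138–208 → 71 bp
  209–227 then 1–137 → 19 + 137 = 156 bp
Sorted largest to smallest: 156, 71 bp.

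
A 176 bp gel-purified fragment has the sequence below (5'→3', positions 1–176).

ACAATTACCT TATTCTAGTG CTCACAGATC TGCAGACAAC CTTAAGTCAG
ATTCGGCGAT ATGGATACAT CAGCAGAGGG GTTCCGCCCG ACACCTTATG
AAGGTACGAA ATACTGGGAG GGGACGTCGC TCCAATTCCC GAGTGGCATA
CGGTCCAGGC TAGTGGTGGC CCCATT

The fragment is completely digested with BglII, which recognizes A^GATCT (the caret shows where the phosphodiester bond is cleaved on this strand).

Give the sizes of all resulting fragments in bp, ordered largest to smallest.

The BglII site (AGATCT) starts at position 26.
BglII cuts after the first base of each site, so after position 26.
Linear molecule, 1 cut → 2 fragments:
  1–26 → 26 bp
  27–176 → 150 bp
Sorted largest to smallest: 150, 26 bp.

150, 26 bp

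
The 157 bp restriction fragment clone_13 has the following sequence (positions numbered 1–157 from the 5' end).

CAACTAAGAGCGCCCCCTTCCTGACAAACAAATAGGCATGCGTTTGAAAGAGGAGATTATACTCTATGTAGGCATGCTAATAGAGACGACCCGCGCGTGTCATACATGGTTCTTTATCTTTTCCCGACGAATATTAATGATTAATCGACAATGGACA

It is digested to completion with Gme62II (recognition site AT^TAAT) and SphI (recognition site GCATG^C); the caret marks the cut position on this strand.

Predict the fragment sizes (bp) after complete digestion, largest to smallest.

58, 40, 36, 16, 7 bp

Gme62II sites (ATTAAT) start at positions 133, 140.
Gme62II cuts after base 2 of each site, so after positions 134, 141.
SphI sites (GCATGC) start at positions 36, 72.
SphI cuts after base 5 of each site (before the last base), so after positions 40, 76.
Combined cut positions: 40, 76, 134, 141.
Linear molecule, 4 cuts → 5 fragments:
  1–40 → 40 bp
  41–76 → 36 bp
  77–134 → 58 bp
  135–141 → 7 bp
  142–157 → 16 bp
Sorted largest to smallest: 58, 40, 36, 16, 7 bp.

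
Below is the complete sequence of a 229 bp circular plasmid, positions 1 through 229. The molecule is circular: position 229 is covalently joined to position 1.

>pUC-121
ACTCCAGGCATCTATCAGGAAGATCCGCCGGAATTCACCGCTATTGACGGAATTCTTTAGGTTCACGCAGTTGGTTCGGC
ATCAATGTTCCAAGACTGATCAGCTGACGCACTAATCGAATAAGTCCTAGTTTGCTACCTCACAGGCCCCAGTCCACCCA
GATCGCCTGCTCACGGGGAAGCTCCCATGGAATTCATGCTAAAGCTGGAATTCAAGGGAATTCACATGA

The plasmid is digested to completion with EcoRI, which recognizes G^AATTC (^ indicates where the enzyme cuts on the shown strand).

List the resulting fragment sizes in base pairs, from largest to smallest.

140, 42, 19, 18, 10 bp

EcoRI sites (GAATTC) start at positions 31, 50, 190, 208, 218.
EcoRI cuts after the first base of each site, so after positions 31, 50, 190, 208, 218.
Circular molecule, 5 cuts → 5 fragments:
  32–50 → 19 bp
  51–190 → 140 bp
  191–208 → 18 bp
  209–218 → 10 bp
  219–229 then 1–31 → 11 + 31 = 42 bp
Sorted largest to smallest: 140, 42, 19, 18, 10 bp.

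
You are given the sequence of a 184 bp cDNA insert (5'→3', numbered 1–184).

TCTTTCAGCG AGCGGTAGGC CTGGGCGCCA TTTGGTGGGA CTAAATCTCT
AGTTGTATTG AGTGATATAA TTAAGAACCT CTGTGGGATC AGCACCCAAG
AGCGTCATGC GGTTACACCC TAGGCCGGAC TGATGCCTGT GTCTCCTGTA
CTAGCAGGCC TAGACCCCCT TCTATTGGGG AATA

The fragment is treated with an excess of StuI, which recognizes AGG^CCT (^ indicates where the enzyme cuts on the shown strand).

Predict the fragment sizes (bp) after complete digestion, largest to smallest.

StuI sites (AGGCCT) start at positions 17, 156.
StuI cuts after base 3 of each site, so after positions 19, 158.
Linear molecule, 2 cuts → 3 fragments:
  1–19 → 19 bp
  20–158 → 139 bp
  159–184 → 26 bp
Sorted largest to smallest: 139, 26, 19 bp.

139, 26, 19 bp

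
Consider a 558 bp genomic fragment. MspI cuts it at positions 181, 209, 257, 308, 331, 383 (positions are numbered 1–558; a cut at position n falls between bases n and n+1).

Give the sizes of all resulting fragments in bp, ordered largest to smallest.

Linear molecule, 6 cuts → 7 fragments:
  181 − 0 = 181 bp
  209 − 181 = 28 bp
  257 − 209 = 48 bp
  308 − 257 = 51 bp
  331 − 308 = 23 bp
  383 − 331 = 52 bp
  558 − 383 = 175 bp
Sorted largest to smallest: 181, 175, 52, 51, 48, 28, 23 bp.

181, 175, 52, 51, 48, 28, 23 bp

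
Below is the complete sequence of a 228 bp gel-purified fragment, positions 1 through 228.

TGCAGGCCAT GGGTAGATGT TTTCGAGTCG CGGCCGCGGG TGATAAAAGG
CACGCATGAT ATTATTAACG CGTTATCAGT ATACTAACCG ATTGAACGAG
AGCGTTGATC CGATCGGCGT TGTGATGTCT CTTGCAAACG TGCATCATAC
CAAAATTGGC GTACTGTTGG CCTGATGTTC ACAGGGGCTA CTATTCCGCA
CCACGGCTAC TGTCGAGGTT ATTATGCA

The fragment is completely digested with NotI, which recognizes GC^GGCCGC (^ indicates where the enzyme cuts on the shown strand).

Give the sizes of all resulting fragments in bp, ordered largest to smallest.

The NotI site (GCGGCCGC) starts at position 30.
NotI cuts after base 2 of each site, so after position 31.
Linear molecule, 1 cut → 2 fragments:
  1–31 → 31 bp
  32–228 → 197 bp
Sorted largest to smallest: 197, 31 bp.

197, 31 bp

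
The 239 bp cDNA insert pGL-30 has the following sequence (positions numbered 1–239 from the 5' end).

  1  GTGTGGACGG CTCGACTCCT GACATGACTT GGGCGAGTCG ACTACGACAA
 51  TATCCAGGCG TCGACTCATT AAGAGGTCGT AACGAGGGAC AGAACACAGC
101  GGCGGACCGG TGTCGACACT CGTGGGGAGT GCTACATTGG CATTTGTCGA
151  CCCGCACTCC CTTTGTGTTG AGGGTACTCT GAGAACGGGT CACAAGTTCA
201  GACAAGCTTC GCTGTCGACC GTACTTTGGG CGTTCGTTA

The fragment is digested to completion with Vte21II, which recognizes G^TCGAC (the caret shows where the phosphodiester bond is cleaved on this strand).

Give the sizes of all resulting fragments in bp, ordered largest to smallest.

Vte21II sites (GTCGAC) start at positions 37, 60, 112, 146, 214.
Vte21II cuts after the first base of each site, so after positions 37, 60, 112, 146, 214.
Linear molecule, 5 cuts → 6 fragments:
  1–37 → 37 bp
  38–60 → 23 bp
  61–112 → 52 bp
  113–146 → 34 bp
  147–214 → 68 bp
  215–239 → 25 bp
Sorted largest to smallest: 68, 52, 37, 34, 25, 23 bp.

68, 52, 37, 34, 25, 23 bp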